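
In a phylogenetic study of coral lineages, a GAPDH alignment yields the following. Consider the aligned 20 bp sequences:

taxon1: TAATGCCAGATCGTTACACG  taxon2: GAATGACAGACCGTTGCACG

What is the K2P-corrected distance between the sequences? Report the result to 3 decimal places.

0.234

Of 20 sites, 2 differences are transitions and 2 are transversions, so P = 2/20 = 0.1 and Q = 2/20 = 0.1.
Under the Kimura two-parameter model, d = −½ ln(1 − 2P − Q) − ¼ ln(1 − 2Q).
1 − 2P − Q = 0.7, giving −½ ln(0.7) = 0.178337.
1 − 2Q = 0.8, giving −¼ ln(0.8) = 0.055786.
d = 0.178337 + 0.055786 = 0.234123.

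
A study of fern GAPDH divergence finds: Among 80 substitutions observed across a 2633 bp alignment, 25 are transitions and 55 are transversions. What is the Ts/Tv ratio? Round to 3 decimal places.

R = 25/55 = 0.454545… ≈ 0.455 (to 3 d.p.).

0.455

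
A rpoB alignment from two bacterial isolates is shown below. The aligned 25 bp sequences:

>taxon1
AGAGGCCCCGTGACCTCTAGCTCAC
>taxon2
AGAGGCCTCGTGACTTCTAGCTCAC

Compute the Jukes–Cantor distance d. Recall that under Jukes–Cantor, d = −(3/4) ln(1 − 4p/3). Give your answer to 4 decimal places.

The sequences differ at 2 of 25 sites (8, 15), so p = 2/25 = 0.08.
d = −(3/4) ln(1 − 4p/3) = −0.75 ln(1 − 0.106667) = −0.75 ln(0.893333)
  = −0.75 × (-0.112796) = 0.084597 substitutions/site.

0.0846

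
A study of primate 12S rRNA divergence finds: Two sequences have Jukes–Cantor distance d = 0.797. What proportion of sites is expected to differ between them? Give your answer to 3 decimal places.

p = (3/4)(1 − e^(−4d/3)) = 0.75 × (1 − e^(-1.062667)) = 0.75 × (1 − 0.345533) = 0.490850.

0.491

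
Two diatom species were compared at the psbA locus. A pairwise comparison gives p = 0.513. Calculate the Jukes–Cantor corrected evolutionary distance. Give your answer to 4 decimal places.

0.8640

d = −(3/4) ln(1 − 4p/3) = −0.75 ln(1 − 0.684) = −0.75 ln(0.316)
  = −0.75 × (-1.152013) = 0.864010 substitutions/site.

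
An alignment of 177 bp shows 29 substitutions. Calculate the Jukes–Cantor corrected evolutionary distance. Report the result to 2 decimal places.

0.18

p = 29/177 ≈ 0.163842.
d = −(3/4) ln(1 − 4p/3) = −0.75 ln(1 − 0.218456) = −0.75 ln(0.781544)
  = −0.75 × (-0.246484) = 0.184863 substitutions/site.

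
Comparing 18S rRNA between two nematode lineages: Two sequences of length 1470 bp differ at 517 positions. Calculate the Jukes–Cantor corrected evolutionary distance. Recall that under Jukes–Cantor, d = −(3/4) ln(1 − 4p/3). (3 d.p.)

p = 517/1470 ≈ 0.351701.
d = −(3/4) ln(1 − 4p/3) = −0.75 ln(1 − 0.468935) = −0.75 ln(0.531065)
  = −0.75 × (-0.632871) = 0.474653 substitutions/site.

0.475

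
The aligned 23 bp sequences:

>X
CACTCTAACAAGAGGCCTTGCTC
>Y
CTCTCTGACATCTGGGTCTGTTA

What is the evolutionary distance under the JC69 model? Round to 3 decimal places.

The sequences differ at 10 of 23 sites (2, 7, 11, 12, 13, 16, 17, 18, 21, 23), so p = 10/23 ≈ 0.434783.
d = −(3/4) ln(1 − 4p/3) = −0.75 ln(1 − 0.579711) = −0.75 ln(0.420289)
  = −0.75 × (-0.866813) = 0.650110 substitutions/site.

0.650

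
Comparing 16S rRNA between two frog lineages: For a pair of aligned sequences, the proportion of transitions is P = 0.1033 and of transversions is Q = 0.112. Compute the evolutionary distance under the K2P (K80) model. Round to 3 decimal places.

0.255

Under the Kimura two-parameter model, d = −½ ln(1 − 2P − Q) − ¼ ln(1 − 2Q).
1 − 2P − Q = 0.6814, giving −½ ln(0.6814) = 0.191803.
1 − 2Q = 0.776, giving −¼ ln(0.776) = 0.063401.
d = 0.191803 + 0.063401 = 0.255204.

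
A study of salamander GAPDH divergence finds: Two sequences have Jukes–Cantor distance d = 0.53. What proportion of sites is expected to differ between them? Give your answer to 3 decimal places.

p = (3/4)(1 − e^(−4d/3)) = 0.75 × (1 − e^(-0.706667)) = 0.75 × (1 − 0.493286) = 0.380036.

0.380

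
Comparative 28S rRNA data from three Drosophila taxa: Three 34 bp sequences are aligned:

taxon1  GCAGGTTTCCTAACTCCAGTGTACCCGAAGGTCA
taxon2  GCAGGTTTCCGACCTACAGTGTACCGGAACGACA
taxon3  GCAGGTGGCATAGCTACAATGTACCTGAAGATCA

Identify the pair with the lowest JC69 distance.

taxon1 and taxon2

taxon1–taxon2: 6/34 differ, p = 0.176, d = 0.201.
taxon1–taxon3: 8/34 differ, p = 0.235, d = 0.282.
taxon2–taxon3: 10/34 differ, p = 0.294, d = 0.373.
The smallest distance is between taxon1 and taxon2.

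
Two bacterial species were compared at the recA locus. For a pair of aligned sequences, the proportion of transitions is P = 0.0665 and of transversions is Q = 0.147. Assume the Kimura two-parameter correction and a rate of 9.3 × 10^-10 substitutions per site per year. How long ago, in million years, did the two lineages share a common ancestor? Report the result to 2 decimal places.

Under the Kimura two-parameter model, d = −½ ln(1 − 2P − Q) − ¼ ln(1 − 2Q).
1 − 2P − Q = 0.72, giving −½ ln(0.72) = 0.164252.
1 − 2Q = 0.706, giving −¼ ln(0.706) = 0.087035.
d = 0.164252 + 0.087035 = 0.251287.
Under a molecular clock d = 2μt, so t = d/(2μ) = 0.251287 / (2 × 9.3 × 10^-10) = 135.10 million years.

135.10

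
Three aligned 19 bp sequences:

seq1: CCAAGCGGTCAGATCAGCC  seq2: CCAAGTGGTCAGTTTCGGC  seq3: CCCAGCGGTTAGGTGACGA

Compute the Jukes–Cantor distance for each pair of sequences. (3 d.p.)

d(seq1,seq2) = 0.324, d(seq1,seq3) = 0.507, d(seq2,seq3) = 0.618

seq1–seq2: 5/19 sites differ → p ≈ 0.263158, d = −0.75 ln(1 − 0.350877) = 0.324100 ≈ 0.324.
seq1–seq3: 7/19 sites differ → p ≈ 0.368421, d = −0.75 ln(1 − 0.491228) = 0.506816 ≈ 0.507.
seq2–seq3: 8/19 sites differ → p ≈ 0.421053, d = −0.75 ln(1 − 0.561404) = 0.618132 ≈ 0.618.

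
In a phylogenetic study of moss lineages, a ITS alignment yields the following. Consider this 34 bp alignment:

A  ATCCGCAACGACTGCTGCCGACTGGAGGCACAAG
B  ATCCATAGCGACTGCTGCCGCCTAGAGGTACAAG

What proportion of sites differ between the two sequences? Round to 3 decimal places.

0.176

The sequences differ at 6 of 34 positions (sites 5, 6, 8, 21, 24, 29).
p = 6/34 = 0.176470… ≈ 0.176 (to 3 d.p.).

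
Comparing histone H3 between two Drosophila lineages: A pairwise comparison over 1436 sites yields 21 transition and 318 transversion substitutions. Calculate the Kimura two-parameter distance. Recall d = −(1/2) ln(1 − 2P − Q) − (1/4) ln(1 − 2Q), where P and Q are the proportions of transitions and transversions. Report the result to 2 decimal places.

0.29

P = 21/1436 ≈ 0.014624 and Q = 318/1436 ≈ 0.221448.
Under the Kimura two-parameter model, d = −½ ln(1 − 2P − Q) − ¼ ln(1 − 2Q).
1 − 2P − Q = 0.749304, giving −½ ln(0.749304) = 0.144305.
1 − 2Q = 0.557104, giving −¼ ln(0.557104) = 0.146251.
d = 0.144305 + 0.146251 = 0.290556.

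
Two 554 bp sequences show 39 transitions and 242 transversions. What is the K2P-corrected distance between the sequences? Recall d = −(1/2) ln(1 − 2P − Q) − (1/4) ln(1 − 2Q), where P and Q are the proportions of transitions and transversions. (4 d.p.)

0.9481

P = 39/554 ≈ 0.070397 and Q = 242/554 ≈ 0.436823.
Under the Kimura two-parameter model, d = −½ ln(1 − 2P − Q) − ¼ ln(1 − 2Q).
1 − 2P − Q = 0.422383, giving −½ ln(0.422383) = 0.430921.
1 − 2Q = 0.126354, giving −¼ ln(0.126354) = 0.517167.
d = 0.430921 + 0.517167 = 0.948088.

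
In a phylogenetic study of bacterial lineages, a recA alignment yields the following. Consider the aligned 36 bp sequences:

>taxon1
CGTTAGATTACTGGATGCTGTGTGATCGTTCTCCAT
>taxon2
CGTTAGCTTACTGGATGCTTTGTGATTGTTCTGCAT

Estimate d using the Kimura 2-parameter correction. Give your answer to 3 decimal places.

0.120

Of 36 sites, 1 differences are transitions and 3 are transversions, so P = 1/36 ≈ 0.027778 and Q = 3/36 ≈ 0.083333.
Under the Kimura two-parameter model, d = −½ ln(1 − 2P − Q) − ¼ ln(1 − 2Q).
1 − 2P − Q = 0.861111, giving −½ ln(0.861111) = 0.074766.
1 − 2Q = 0.833334, giving −¼ ln(0.833334) = 0.045580.
d = 0.074766 + 0.045580 = 0.120346.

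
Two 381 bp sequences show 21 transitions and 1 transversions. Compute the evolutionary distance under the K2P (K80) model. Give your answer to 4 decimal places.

0.0612

P = 21/381 ≈ 0.055118 and Q = 1/381 ≈ 0.002625.
Under the Kimura two-parameter model, d = −½ ln(1 − 2P − Q) − ¼ ln(1 − 2Q).
1 − 2P − Q = 0.887139, giving −½ ln(0.887139) = 0.059877.
1 − 2Q = 0.99475, giving −¼ ln(0.99475) = 0.001316.
d = 0.059877 + 0.001316 = 0.061193.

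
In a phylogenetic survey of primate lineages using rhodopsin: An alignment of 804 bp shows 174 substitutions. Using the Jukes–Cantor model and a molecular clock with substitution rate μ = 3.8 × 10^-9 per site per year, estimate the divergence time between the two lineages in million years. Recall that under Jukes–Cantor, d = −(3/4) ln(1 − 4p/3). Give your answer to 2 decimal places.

33.60

p = 174/804 ≈ 0.216418.
d = −(3/4) ln(1 − 4p/3) = −0.75 ln(1 − 0.288557) = −0.75 ln(0.711443)
  = −0.75 × (-0.340460) = 0.255345 substitutions/site.
Under a molecular clock d = 2μt, so t = d/(2μ) = 0.255345 / (2 × 3.8 × 10^-9) = 33.60 million years.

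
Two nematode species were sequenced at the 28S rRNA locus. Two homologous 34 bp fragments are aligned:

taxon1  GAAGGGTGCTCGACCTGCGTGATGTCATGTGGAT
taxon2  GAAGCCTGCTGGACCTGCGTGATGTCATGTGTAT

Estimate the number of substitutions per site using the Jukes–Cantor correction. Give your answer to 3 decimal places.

0.128

The sequences differ at 4 of 34 sites (5, 6, 11, 32), so p = 4/34 ≈ 0.117647.
d = −(3/4) ln(1 − 4p/3) = −0.75 ln(1 − 0.156863) = −0.75 ln(0.843137)
  = −0.75 × (-0.170626) = 0.127970 substitutions/site.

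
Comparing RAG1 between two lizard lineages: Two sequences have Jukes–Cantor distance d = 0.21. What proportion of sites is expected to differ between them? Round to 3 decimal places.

p = (3/4)(1 − e^(−4d/3)) = 0.75 × (1 − e^(-0.28)) = 0.75 × (1 − 0.755784) = 0.183162.

0.183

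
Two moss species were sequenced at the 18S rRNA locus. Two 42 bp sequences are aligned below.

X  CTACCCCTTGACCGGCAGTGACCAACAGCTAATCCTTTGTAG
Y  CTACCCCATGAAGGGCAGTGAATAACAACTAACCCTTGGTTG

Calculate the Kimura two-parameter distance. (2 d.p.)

Of 42 sites, 3 differences are transitions and 6 are transversions, so P = 3/42 ≈ 0.071429 and Q = 6/42 ≈ 0.142857.
Under the Kimura two-parameter model, d = −½ ln(1 − 2P − Q) − ¼ ln(1 − 2Q).
1 − 2P − Q = 0.714285, giving −½ ln(0.714285) = 0.168237.
1 − 2Q = 0.714286, giving −¼ ln(0.714286) = 0.084118.
d = 0.168237 + 0.084118 = 0.252355.

0.25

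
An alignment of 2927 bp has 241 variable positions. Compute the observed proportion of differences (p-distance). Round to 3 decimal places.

0.082

p = 241/2927 = 0.082336… ≈ 0.082 (to 3 d.p.).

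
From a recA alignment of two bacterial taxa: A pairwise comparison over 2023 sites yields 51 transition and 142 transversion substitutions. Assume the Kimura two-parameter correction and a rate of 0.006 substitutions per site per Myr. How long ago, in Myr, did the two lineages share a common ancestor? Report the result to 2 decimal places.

P = 51/2023 ≈ 0.02521 and Q = 142/2023 ≈ 0.070193.
Under the Kimura two-parameter model, d = −½ ln(1 − 2P − Q) − ¼ ln(1 − 2Q).
1 − 2P − Q = 0.879387, giving −½ ln(0.879387) = 0.064265.
1 − 2Q = 0.859614, giving −¼ ln(0.859614) = 0.037818.
d = 0.064265 + 0.037818 = 0.102083.
Under a molecular clock d = 2μt, so t = d/(2μ) = 0.102083 / (2 × 0.006) = 8.51 Myr.

8.51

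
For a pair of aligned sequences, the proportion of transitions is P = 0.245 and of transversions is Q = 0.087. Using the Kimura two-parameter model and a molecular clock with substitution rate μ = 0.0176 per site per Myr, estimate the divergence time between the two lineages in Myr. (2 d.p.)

13.58

Under the Kimura two-parameter model, d = −½ ln(1 − 2P − Q) − ¼ ln(1 − 2Q).
1 − 2P − Q = 0.423, giving −½ ln(0.423) = 0.430192.
1 − 2Q = 0.826, giving −¼ ln(0.826) = 0.047790.
d = 0.430192 + 0.047790 = 0.477982.
Under a molecular clock d = 2μt, so t = d/(2μ) = 0.477982 / (2 × 0.0176) = 13.58 Myr.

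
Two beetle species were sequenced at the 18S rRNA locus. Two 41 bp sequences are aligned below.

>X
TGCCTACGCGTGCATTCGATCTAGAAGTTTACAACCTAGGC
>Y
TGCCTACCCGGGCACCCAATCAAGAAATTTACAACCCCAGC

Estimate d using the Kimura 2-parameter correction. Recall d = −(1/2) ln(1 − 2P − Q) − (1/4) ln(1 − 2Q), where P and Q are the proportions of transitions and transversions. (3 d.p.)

0.302

Of 41 sites, 6 differences are transitions and 4 are transversions, so P = 6/41 ≈ 0.146341 and Q = 4/41 ≈ 0.097561.
Under the Kimura two-parameter model, d = −½ ln(1 − 2P − Q) − ¼ ln(1 − 2Q).
1 − 2P − Q = 0.609757, giving −½ ln(0.609757) = 0.247347.
1 − 2Q = 0.804878, giving −¼ ln(0.804878) = 0.054266.
d = 0.247347 + 0.054266 = 0.301613.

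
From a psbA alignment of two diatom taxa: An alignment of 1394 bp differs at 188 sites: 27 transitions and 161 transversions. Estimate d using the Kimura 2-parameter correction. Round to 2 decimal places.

0.15

P = 27/1394 ≈ 0.019369 and Q = 161/1394 ≈ 0.115495.
Under the Kimura two-parameter model, d = −½ ln(1 − 2P − Q) − ¼ ln(1 − 2Q).
1 − 2P − Q = 0.845767, giving −½ ln(0.845767) = 0.083756.
1 − 2Q = 0.76901, giving −¼ ln(0.76901) = 0.065663.
d = 0.083756 + 0.065663 = 0.149419.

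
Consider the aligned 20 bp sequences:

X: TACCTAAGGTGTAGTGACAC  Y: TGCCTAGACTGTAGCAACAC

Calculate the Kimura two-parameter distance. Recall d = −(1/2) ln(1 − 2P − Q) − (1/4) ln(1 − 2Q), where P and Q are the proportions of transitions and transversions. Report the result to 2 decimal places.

Of 20 sites, 5 differences are transitions and 1 are transversions, so P = 5/20 = 0.25 and Q = 1/20 = 0.05.
Under the Kimura two-parameter model, d = −½ ln(1 − 2P − Q) − ¼ ln(1 − 2Q).
1 − 2P − Q = 0.45, giving −½ ln(0.45) = 0.399254.
1 − 2Q = 0.9, giving −¼ ln(0.9) = 0.026340.
d = 0.399254 + 0.026340 = 0.425594.

0.43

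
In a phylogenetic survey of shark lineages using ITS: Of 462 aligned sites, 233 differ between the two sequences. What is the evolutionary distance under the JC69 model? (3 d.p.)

p = 233/462 ≈ 0.504329.
d = −(3/4) ln(1 − 4p/3) = −0.75 ln(1 − 0.672439) = −0.75 ln(0.327561)
  = −0.75 × (-1.116081) = 0.837061 substitutions/site.

0.837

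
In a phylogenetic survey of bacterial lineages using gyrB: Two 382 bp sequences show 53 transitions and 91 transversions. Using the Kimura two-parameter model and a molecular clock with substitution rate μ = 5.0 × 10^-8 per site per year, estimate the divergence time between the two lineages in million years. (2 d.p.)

5.24

P = 53/382 ≈ 0.138743 and Q = 91/382 ≈ 0.23822.
Under the Kimura two-parameter model, d = −½ ln(1 − 2P − Q) − ¼ ln(1 − 2Q).
1 − 2P − Q = 0.484294, giving −½ ln(0.484294) = 0.362532.
1 − 2Q = 0.52356, giving −¼ ln(0.52356) = 0.161776.
d = 0.362532 + 0.161776 = 0.524308.
Under a molecular clock d = 2μt, so t = d/(2μ) = 0.524308 / (2 × 5.0 × 10^-8) = 5.24 million years.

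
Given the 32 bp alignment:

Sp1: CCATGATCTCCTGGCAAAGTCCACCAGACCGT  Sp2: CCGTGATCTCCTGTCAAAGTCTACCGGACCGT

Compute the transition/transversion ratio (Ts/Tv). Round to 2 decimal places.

Transitions are A↔G and C↔T; transversions are all other mismatches.
Transitions: 3. Transversions: 1.
R = 3/1 = 3.00.

3.00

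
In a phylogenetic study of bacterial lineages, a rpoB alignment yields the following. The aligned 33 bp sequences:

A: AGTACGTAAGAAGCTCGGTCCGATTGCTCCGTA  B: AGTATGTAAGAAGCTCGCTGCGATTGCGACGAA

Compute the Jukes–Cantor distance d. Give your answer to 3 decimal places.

0.208

The sequences differ at 6 of 33 sites (5, 18, 20, 28, 29, 32), so p = 6/33 ≈ 0.181818.
d = −(3/4) ln(1 − 4p/3) = −0.75 ln(1 − 0.242424) = −0.75 ln(0.757576)
  = −0.75 × (-0.277631) = 0.208223 substitutions/site.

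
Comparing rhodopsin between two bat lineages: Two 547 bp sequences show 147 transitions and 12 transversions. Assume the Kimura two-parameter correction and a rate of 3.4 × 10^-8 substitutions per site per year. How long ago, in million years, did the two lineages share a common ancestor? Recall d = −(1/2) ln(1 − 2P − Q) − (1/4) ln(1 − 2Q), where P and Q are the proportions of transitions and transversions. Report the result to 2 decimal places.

P = 147/547 ≈ 0.268739 and Q = 12/547 ≈ 0.021938.
Under the Kimura two-parameter model, d = −½ ln(1 − 2P − Q) − ¼ ln(1 − 2Q).
1 − 2P − Q = 0.440584, giving −½ ln(0.440584) = 0.409827.
1 − 2Q = 0.956124, giving −¼ ln(0.956124) = 0.011217.
d = 0.409827 + 0.011217 = 0.421044.
Under a molecular clock d = 2μt, so t = d/(2μ) = 0.421044 / (2 × 3.4 × 10^-8) = 6.19 million years.

6.19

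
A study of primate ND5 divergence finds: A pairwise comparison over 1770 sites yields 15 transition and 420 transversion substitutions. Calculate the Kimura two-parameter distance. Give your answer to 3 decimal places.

0.308

P = 15/1770 ≈ 0.008475 and Q = 420/1770 ≈ 0.237288.
Under the Kimura two-parameter model, d = −½ ln(1 − 2P − Q) − ¼ ln(1 − 2Q).
1 − 2P − Q = 0.745762, giving −½ ln(0.745762) = 0.146674.
1 − 2Q = 0.525424, giving −¼ ln(0.525424) = 0.160887.
d = 0.146674 + 0.160887 = 0.307561.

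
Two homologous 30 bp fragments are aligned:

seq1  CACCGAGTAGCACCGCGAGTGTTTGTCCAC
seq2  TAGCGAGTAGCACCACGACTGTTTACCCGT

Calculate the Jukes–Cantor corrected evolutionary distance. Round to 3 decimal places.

0.330

The sequences differ at 8 of 30 sites (1, 3, 15, 19, 25, 26, 29, 30), so p = 8/30 ≈ 0.266667.
d = −(3/4) ln(1 − 4p/3) = −0.75 ln(1 − 0.355556) = −0.75 ln(0.644444)
  = −0.75 × (-0.439367) = 0.329525 substitutions/site.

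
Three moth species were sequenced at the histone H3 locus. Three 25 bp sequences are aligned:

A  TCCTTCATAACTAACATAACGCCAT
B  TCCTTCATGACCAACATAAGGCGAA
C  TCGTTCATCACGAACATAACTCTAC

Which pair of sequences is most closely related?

A and B

A–B: 5/25 differ, p = 0.200, d = 0.233.
A–C: 6/25 differ, p = 0.240, d = 0.289.
B–C: 7/25 differ, p = 0.280, d = 0.351.
The smallest distance is between A and B.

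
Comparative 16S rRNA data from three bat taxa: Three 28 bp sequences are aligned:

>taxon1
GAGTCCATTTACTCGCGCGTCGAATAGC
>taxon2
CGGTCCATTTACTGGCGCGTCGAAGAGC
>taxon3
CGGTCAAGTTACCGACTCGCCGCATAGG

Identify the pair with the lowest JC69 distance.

taxon1 and taxon2

taxon1–taxon2: 4/28 differ, p = 0.143, d = 0.158.
taxon1–taxon3: 11/28 differ, p = 0.393, d = 0.556.
taxon2–taxon3: 9/28 differ, p = 0.321, d = 0.420.
The smallest distance is between taxon1 and taxon2.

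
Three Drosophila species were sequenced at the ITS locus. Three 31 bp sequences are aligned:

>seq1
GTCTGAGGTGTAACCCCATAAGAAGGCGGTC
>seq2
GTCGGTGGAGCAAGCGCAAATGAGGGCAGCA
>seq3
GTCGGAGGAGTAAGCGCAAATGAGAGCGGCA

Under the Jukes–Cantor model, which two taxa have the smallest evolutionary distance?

seq2 and seq3

seq1–seq2: 12/31 differ, p = 0.387, d = 0.544.
seq1–seq3: 10/31 differ, p = 0.323, d = 0.422.
seq2–seq3: 4/31 differ, p = 0.129, d = 0.142.
The smallest distance is between seq2 and seq3.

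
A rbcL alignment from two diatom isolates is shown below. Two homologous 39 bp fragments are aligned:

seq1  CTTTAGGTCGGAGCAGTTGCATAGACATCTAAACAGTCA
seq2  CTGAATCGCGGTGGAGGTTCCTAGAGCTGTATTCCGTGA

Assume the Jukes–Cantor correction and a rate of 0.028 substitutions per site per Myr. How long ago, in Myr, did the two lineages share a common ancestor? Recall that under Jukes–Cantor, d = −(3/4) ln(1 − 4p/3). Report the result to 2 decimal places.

The sequences differ at 17 of 39 sites, so p = 17/39 ≈ 0.435897.
d = −(3/4) ln(1 − 4p/3) = −0.75 ln(1 − 0.581196) = −0.75 ln(0.418804)
  = −0.75 × (-0.870352) = 0.652764 substitutions/site.
Under a molecular clock d = 2μt, so t = d/(2μ) = 0.652764 / (2 × 0.028) = 11.66 Myr.

11.66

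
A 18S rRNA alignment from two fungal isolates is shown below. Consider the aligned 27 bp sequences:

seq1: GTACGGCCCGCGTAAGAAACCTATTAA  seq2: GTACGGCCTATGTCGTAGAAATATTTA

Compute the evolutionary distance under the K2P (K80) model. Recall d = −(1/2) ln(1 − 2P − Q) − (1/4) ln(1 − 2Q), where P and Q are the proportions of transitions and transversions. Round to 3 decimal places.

Of 27 sites, 5 differences are transitions and 5 are transversions, so P = 5/27 ≈ 0.185185 and Q = 5/27 ≈ 0.185185.
Under the Kimura two-parameter model, d = −½ ln(1 − 2P − Q) − ¼ ln(1 − 2Q).
1 − 2P − Q = 0.444445, giving −½ ln(0.444445) = 0.405464.
1 − 2Q = 0.62963, giving −¼ ln(0.62963) = 0.115656.
d = 0.405464 + 0.115656 = 0.521120.

0.521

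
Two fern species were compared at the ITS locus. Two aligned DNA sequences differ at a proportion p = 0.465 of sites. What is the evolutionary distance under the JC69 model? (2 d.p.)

0.73

d = −(3/4) ln(1 − 4p/3) = −0.75 ln(1 − 0.62) = −0.75 ln(0.38)
  = −0.75 × (-0.967584) = 0.725688 substitutions/site.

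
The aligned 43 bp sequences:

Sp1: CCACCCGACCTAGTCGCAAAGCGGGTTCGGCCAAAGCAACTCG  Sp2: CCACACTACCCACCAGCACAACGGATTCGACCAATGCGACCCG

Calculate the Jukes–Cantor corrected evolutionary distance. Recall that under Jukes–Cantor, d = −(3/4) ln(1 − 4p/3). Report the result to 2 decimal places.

The sequences differ at 13 of 43 sites, so p = 13/43 ≈ 0.302326.
d = −(3/4) ln(1 − 4p/3) = −0.75 ln(1 − 0.403101) = −0.75 ln(0.596899)
  = −0.75 × (-0.516007) = 0.387005 substitutions/site.

0.39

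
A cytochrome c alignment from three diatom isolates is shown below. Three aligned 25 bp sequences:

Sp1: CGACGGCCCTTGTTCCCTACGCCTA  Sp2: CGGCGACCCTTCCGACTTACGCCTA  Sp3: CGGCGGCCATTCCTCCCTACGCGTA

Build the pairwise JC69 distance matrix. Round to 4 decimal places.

Sp1–Sp2: 7/25 sites differ → p = 0.28, d = −0.75 ln(1 − 0.373333) = 0.350505 ≈ 0.3505.
Sp1–Sp3: 5/25 sites differ → p = 0.2, d = −0.75 ln(1 − 0.266667) = 0.232617 ≈ 0.2326.
Sp2–Sp3: 6/25 sites differ → p = 0.24, d = −0.75 ln(1 − 0.32) = 0.289247 ≈ 0.2892.

d(Sp1,Sp2) = 0.3505, d(Sp1,Sp3) = 0.2326, d(Sp2,Sp3) = 0.2892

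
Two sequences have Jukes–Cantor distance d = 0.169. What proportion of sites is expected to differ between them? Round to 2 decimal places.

0.15

p = (3/4)(1 − e^(−4d/3)) = 0.75 × (1 − e^(-0.225333)) = 0.75 × (1 − 0.798250) = 0.151313.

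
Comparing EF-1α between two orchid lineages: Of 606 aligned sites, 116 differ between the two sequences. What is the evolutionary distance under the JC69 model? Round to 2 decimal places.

0.22

p = 116/606 ≈ 0.191419.
d = −(3/4) ln(1 − 4p/3) = −0.75 ln(1 − 0.255225) = −0.75 ln(0.744775)
  = −0.75 × (-0.294673) = 0.221005 substitutions/site.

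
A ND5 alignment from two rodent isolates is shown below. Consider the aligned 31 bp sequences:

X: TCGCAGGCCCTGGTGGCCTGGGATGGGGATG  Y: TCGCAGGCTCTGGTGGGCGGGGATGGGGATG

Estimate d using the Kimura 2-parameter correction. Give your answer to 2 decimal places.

Of 31 sites, 1 differences are transitions and 2 are transversions, so P = 1/31 ≈ 0.032258 and Q = 2/31 ≈ 0.064516.
Under the Kimura two-parameter model, d = −½ ln(1 − 2P − Q) − ¼ ln(1 − 2Q).
1 − 2P − Q = 0.870968, giving −½ ln(0.870968) = 0.069075.
1 − 2Q = 0.870968, giving −¼ ln(0.870968) = 0.034538.
d = 0.069075 + 0.034538 = 0.103613.

0.10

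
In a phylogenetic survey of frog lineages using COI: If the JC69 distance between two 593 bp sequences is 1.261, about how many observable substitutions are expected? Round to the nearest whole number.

362

Invert JC69: p = (3/4)(1 − e^(−4d/3)) = 0.75 × (1 − e^(-1.681333)) = 0.75 × (1 − 0.186126) = 0.610406.
Expected differing sites = pL ≈ 0.610406 × 593 = 361.970758 ≈ 362.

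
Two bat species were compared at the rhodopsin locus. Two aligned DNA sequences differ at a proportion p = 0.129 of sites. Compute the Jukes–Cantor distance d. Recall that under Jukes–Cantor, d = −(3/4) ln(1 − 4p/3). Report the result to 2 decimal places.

0.14

d = −(3/4) ln(1 − 4p/3) = −0.75 ln(1 − 0.172) = −0.75 ln(0.828)
  = −0.75 × (-0.188742) = 0.141557 substitutions/site.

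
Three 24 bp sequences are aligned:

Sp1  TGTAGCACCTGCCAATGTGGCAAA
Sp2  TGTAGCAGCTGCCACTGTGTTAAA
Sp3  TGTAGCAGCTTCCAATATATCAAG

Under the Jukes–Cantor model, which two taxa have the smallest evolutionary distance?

Sp1 and Sp2

Sp1–Sp2: 4/24 differ, p = 0.167, d = 0.188.
Sp1–Sp3: 6/24 differ, p = 0.250, d = 0.304.
Sp2–Sp3: 6/24 differ, p = 0.250, d = 0.304.
The smallest distance is between Sp1 and Sp2.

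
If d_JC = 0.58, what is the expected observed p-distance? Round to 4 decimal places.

p = (3/4)(1 − e^(−4d/3)) = 0.75 × (1 − e^(-0.773333)) = 0.75 × (1 − 0.461472) = 0.403896.

0.4039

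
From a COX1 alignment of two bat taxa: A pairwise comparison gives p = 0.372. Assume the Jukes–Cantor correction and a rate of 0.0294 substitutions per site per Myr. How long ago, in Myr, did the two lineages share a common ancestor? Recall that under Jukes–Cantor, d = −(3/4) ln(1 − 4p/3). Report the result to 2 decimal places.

8.74

d = −(3/4) ln(1 − 4p/3) = −0.75 ln(1 − 0.496) = −0.75 ln(0.504)
  = −0.75 × (-0.685179) = 0.513884 substitutions/site.
Under a molecular clock d = 2μt, so t = d/(2μ) = 0.513884 / (2 × 0.0294) = 8.74 Myr.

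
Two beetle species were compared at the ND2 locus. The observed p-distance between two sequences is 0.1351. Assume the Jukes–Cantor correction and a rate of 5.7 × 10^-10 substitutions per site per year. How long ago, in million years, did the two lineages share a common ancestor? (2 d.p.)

130.67

d = −(3/4) ln(1 − 4p/3) = −0.75 ln(1 − 0.180133) = −0.75 ln(0.819867)
  = −0.75 × (-0.198613) = 0.148960 substitutions/site.
Under a molecular clock d = 2μt, so t = d/(2μ) = 0.148960 / (2 × 5.7 × 10^-10) = 130.67 million years.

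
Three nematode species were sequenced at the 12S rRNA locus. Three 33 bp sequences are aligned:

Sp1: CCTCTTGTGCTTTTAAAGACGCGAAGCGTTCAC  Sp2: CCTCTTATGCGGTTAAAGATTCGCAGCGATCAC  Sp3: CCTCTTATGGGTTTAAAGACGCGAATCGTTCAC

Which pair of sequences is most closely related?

Sp1–Sp2: 7/33 differ, p = 0.212, d = 0.249.
Sp1–Sp3: 4/33 differ, p = 0.121, d = 0.132.
Sp2–Sp3: 7/33 differ, p = 0.212, d = 0.249.
The smallest distance is between Sp1 and Sp3.

Sp1 and Sp3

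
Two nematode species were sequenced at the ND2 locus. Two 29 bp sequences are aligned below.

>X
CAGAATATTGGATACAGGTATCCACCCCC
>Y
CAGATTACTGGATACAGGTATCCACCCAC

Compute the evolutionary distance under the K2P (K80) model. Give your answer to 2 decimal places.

0.11

Of 29 sites, 1 differences are transitions and 2 are transversions, so P = 1/29 ≈ 0.034483 and Q = 2/29 ≈ 0.068966.
Under the Kimura two-parameter model, d = −½ ln(1 − 2P − Q) − ¼ ln(1 − 2Q).
1 − 2P − Q = 0.862068, giving −½ ln(0.862068) = 0.074211.
1 − 2Q = 0.862068, giving −¼ ln(0.862068) = 0.037105.
d = 0.074211 + 0.037105 = 0.111316.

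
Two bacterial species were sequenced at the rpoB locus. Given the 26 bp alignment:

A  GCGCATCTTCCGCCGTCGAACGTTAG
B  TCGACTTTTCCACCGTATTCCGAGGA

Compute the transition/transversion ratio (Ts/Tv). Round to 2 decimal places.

Transitions are A↔G and C↔T; transversions are all other mismatches.
Transitions: 4. Transversions: 9.
R = 4/9 = 0.444444… ≈ 0.44 (to 2 d.p.).

0.44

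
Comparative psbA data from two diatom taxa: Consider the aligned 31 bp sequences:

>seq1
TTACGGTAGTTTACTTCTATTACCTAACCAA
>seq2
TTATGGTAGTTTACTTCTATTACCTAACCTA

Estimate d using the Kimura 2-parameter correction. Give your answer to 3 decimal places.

Of 31 sites, 1 differences are transitions and 1 are transversions, so P = 1/31 ≈ 0.032258 and Q = 1/31 ≈ 0.032258.
Under the Kimura two-parameter model, d = −½ ln(1 − 2P − Q) − ¼ ln(1 − 2Q).
1 − 2P − Q = 0.903226, giving −½ ln(0.903226) = 0.050891.
1 − 2Q = 0.935484, giving −¼ ln(0.935484) = 0.016673.
d = 0.050891 + 0.016673 = 0.067564.

0.068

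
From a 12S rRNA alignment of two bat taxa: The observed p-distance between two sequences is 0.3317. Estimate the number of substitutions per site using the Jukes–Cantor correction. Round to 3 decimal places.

d = −(3/4) ln(1 − 4p/3) = −0.75 ln(1 − 0.442267) = −0.75 ln(0.557733)
  = −0.75 × (-0.583875) = 0.437906 substitutions/site.

0.438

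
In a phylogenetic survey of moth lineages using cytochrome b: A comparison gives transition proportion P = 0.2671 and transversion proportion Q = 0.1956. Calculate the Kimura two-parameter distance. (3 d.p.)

Under the Kimura two-parameter model, d = −½ ln(1 − 2P − Q) − ¼ ln(1 − 2Q).
1 − 2P − Q = 0.2702, giving −½ ln(0.2702) = 0.654296.
1 − 2Q = 0.6088, giving −¼ ln(0.6088) = 0.124066.
d = 0.654296 + 0.124066 = 0.778362.

0.778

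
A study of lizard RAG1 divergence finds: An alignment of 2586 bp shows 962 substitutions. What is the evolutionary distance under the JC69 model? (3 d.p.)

p = 962/2586 ≈ 0.372003.
d = −(3/4) ln(1 − 4p/3) = −0.75 ln(1 − 0.496004) = −0.75 ln(0.503996)
  = −0.75 × (-0.685187) = 0.513890 substitutions/site.

0.514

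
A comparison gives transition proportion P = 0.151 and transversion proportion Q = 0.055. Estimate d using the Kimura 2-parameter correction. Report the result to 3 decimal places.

Under the Kimura two-parameter model, d = −½ ln(1 − 2P − Q) − ¼ ln(1 − 2Q).
1 − 2P − Q = 0.643, giving −½ ln(0.643) = 0.220805.
1 − 2Q = 0.89, giving −¼ ln(0.89) = 0.029133.
d = 0.220805 + 0.029133 = 0.249938.

0.250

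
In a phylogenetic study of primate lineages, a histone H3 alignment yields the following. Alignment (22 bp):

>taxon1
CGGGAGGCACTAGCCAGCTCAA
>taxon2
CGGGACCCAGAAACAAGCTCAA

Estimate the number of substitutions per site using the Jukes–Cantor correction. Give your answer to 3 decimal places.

The sequences differ at 6 of 22 sites (6, 7, 10, 11, 13, 15), so p = 6/22 ≈ 0.272727.
d = −(3/4) ln(1 − 4p/3) = −0.75 ln(1 − 0.363636) = −0.75 ln(0.636364)
  = −0.75 × (-0.451985) = 0.338989 substitutions/site.

0.339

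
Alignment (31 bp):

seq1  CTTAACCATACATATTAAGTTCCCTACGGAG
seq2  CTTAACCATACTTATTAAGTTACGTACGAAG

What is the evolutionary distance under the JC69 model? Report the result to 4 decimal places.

The sequences differ at 4 of 31 sites (12, 22, 24, 29), so p = 4/31 ≈ 0.129032.
d = −(3/4) ln(1 − 4p/3) = −0.75 ln(1 − 0.172043) = −0.75 ln(0.827957)
  = −0.75 × (-0.188794) = 0.141596 substitutions/site.

0.1416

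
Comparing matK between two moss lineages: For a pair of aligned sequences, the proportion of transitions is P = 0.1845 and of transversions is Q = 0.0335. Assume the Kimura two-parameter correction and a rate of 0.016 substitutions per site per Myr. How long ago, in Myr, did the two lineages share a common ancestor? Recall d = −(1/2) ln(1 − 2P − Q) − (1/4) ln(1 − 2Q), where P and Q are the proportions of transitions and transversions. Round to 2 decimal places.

8.59

Under the Kimura two-parameter model, d = −½ ln(1 − 2P − Q) − ¼ ln(1 − 2Q).
1 − 2P − Q = 0.5975, giving −½ ln(0.5975) = 0.257500.
1 − 2Q = 0.933, giving −¼ ln(0.933) = 0.017338.
d = 0.257500 + 0.017338 = 0.274838.
Under a molecular clock d = 2μt, so t = d/(2μ) = 0.274838 / (2 × 0.016) = 8.59 Myr.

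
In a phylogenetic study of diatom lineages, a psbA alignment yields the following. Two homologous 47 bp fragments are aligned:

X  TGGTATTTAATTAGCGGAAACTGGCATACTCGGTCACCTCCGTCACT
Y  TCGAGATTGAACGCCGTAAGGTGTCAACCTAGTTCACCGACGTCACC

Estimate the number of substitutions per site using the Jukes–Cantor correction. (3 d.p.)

0.628

The sequences differ at 20 of 47 sites, so p = 20/47 ≈ 0.425532.
d = −(3/4) ln(1 − 4p/3) = −0.75 ln(1 − 0.567376) = −0.75 ln(0.432624)
  = −0.75 × (-0.837886) = 0.628415 substitutions/site.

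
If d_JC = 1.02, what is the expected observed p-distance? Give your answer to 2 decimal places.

p = (3/4)(1 − e^(−4d/3)) = 0.75 × (1 − e^(-1.36)) = 0.75 × (1 − 0.256661) = 0.557504.

0.56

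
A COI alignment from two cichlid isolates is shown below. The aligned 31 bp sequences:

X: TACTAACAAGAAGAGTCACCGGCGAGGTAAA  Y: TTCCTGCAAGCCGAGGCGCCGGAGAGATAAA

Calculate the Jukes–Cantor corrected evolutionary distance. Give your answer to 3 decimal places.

0.422

The sequences differ at 10 of 31 sites (2, 4, 5, 6, 11, 12, 16, 18, 23, 27), so p = 10/31 ≈ 0.322581.
d = −(3/4) ln(1 − 4p/3) = −0.75 ln(1 − 0.430108) = −0.75 ln(0.569892)
  = −0.75 × (-0.562308) = 0.421731 substitutions/site.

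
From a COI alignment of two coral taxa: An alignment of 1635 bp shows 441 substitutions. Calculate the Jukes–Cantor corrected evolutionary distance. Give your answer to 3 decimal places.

0.334

p = 441/1635 ≈ 0.269725.
d = −(3/4) ln(1 − 4p/3) = −0.75 ln(1 − 0.359633) = −0.75 ln(0.640367)
  = −0.75 × (-0.445714) = 0.334286 substitutions/site.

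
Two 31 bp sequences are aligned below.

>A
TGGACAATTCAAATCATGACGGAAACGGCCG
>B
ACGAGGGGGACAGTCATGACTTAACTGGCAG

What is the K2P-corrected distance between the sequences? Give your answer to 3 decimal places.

0.784

Of 31 sites, 4 differences are transitions and 11 are transversions, so P = 4/31 ≈ 0.129032 and Q = 11/31 ≈ 0.354839.
Under the Kimura two-parameter model, d = −½ ln(1 − 2P − Q) − ¼ ln(1 − 2Q).
1 − 2P − Q = 0.387097, giving −½ ln(0.387097) = 0.474540.
1 − 2Q = 0.290322, giving −¼ ln(0.290322) = 0.309191.
d = 0.474540 + 0.309191 = 0.783731.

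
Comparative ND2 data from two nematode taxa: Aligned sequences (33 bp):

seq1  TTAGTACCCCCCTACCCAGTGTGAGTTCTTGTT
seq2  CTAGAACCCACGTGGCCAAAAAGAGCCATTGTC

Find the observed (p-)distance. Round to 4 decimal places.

The sequences differ at 14 of 33 positions.
p = 14/33 = 0.424242… ≈ 0.4242 (to 4 d.p.).

0.4242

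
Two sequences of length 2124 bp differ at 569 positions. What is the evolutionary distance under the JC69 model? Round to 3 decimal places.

p = 569/2124 ≈ 0.267891.
d = −(3/4) ln(1 − 4p/3) = −0.75 ln(1 − 0.357188) = −0.75 ln(0.642812)
  = −0.75 × (-0.441903) = 0.331427 substitutions/site.

0.331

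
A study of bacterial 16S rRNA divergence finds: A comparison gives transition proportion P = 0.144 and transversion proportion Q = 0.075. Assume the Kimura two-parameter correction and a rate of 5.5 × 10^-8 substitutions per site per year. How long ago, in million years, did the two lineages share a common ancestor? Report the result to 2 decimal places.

2.42

Under the Kimura two-parameter model, d = −½ ln(1 − 2P − Q) − ¼ ln(1 − 2Q).
1 − 2P − Q = 0.637, giving −½ ln(0.637) = 0.225493.
1 − 2Q = 0.85, giving −¼ ln(0.85) = 0.040630.
d = 0.225493 + 0.040630 = 0.266123.
Under a molecular clock d = 2μt, so t = d/(2μ) = 0.266123 / (2 × 5.5 × 10^-8) = 2.42 million years.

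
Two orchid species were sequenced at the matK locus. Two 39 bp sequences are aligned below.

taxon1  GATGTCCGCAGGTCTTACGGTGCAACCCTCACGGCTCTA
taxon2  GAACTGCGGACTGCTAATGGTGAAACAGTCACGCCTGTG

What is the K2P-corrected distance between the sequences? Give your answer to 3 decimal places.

0.561

Of 39 sites, 2 differences are transitions and 13 are transversions, so P = 2/39 ≈ 0.051282 and Q = 13/39 ≈ 0.333333.
Under the Kimura two-parameter model, d = −½ ln(1 − 2P − Q) − ¼ ln(1 − 2Q).
1 − 2P − Q = 0.564103, giving −½ ln(0.564103) = 0.286259.
1 − 2Q = 0.333334, giving −¼ ln(0.333334) = 0.274653.
d = 0.286259 + 0.274653 = 0.560912.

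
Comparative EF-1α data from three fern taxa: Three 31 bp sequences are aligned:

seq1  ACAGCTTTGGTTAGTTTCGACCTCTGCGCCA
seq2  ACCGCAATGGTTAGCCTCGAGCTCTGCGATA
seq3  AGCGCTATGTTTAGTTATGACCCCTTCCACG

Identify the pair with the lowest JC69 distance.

seq1 and seq2

seq1–seq2: 8/31 differ, p = 0.258, d = 0.316.
seq1–seq3: 11/31 differ, p = 0.355, d = 0.481.
seq2–seq3: 13/31 differ, p = 0.419, d = 0.614.
The smallest distance is between seq1 and seq2.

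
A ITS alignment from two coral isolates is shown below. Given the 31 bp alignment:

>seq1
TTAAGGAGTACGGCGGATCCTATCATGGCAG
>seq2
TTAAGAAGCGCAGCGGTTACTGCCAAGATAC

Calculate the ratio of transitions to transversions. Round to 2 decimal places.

2.00

Transitions are A↔G and C↔T; transversions are all other mismatches.
Transitions: 8. Transversions: 4.
R = 8/4 = 2.00.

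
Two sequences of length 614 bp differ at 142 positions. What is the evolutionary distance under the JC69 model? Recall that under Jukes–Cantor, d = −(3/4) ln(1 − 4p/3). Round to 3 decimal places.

p = 142/614 ≈ 0.23127.
d = −(3/4) ln(1 − 4p/3) = −0.75 ln(1 − 0.30836) = −0.75 ln(0.69164)
  = −0.75 × (-0.368690) = 0.276518 substitutions/site.

0.277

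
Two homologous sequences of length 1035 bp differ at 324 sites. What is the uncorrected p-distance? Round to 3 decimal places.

0.313

p = 324/1035 = 0.313043… ≈ 0.313 (to 3 d.p.).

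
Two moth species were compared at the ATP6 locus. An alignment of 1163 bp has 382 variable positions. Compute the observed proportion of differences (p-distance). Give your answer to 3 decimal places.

p = 382/1163 = 0.328460… ≈ 0.328 (to 3 d.p.).

0.328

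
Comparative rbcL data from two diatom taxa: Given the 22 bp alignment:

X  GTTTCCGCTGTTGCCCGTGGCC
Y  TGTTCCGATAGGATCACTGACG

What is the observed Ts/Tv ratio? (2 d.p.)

0.50

Transitions are A↔G and C↔T; transversions are all other mismatches.
Transitions: 4. Transversions: 8.
R = 4/8 = 0.50.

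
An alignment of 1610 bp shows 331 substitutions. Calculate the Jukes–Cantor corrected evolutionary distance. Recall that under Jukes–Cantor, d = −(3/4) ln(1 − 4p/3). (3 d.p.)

0.240

p = 331/1610 ≈ 0.20559.
d = −(3/4) ln(1 − 4p/3) = −0.75 ln(1 − 0.27412) = −0.75 ln(0.72588)
  = −0.75 × (-0.320371) = 0.240278 substitutions/site.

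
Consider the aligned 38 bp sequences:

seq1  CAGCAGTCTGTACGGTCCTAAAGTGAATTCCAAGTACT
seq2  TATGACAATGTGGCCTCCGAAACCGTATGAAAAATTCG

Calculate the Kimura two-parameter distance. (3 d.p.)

0.961

Of 38 sites, 4 differences are transitions and 16 are transversions, so P = 4/38 ≈ 0.105263 and Q = 16/38 ≈ 0.421053.
Under the Kimura two-parameter model, d = −½ ln(1 − 2P − Q) − ¼ ln(1 − 2Q).
1 − 2P − Q = 0.368421, giving −½ ln(0.368421) = 0.499264.
1 − 2Q = 0.157894, giving −¼ ln(0.157894) = 0.461458.
d = 0.499264 + 0.461458 = 0.960722.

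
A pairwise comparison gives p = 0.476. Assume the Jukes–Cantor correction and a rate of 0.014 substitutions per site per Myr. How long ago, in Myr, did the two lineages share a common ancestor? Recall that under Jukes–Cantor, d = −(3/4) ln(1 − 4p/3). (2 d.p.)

26.97

d = −(3/4) ln(1 − 4p/3) = −0.75 ln(1 − 0.634667) = −0.75 ln(0.365333)
  = −0.75 × (-1.006946) = 0.755210 substitutions/site.
Under a molecular clock d = 2μt, so t = d/(2μ) = 0.755210 / (2 × 0.014) = 26.97 Myr.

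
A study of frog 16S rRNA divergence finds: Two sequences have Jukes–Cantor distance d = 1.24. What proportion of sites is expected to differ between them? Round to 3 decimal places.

p = (3/4)(1 − e^(−4d/3)) = 0.75 × (1 − e^(-1.653333)) = 0.75 × (1 − 0.191411) = 0.606442.

0.606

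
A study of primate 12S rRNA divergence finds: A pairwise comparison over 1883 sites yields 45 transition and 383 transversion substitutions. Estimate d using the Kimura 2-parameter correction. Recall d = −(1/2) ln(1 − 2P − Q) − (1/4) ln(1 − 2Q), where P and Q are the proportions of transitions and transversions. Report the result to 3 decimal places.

0.275

P = 45/1883 ≈ 0.023898 and Q = 383/1883 ≈ 0.203399.
Under the Kimura two-parameter model, d = −½ ln(1 − 2P − Q) − ¼ ln(1 − 2Q).
1 − 2P − Q = 0.748805, giving −½ ln(0.748805) = 0.144638.
1 − 2Q = 0.593202, giving −¼ ln(0.593202) = 0.130555.
d = 0.144638 + 0.130555 = 0.275193.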